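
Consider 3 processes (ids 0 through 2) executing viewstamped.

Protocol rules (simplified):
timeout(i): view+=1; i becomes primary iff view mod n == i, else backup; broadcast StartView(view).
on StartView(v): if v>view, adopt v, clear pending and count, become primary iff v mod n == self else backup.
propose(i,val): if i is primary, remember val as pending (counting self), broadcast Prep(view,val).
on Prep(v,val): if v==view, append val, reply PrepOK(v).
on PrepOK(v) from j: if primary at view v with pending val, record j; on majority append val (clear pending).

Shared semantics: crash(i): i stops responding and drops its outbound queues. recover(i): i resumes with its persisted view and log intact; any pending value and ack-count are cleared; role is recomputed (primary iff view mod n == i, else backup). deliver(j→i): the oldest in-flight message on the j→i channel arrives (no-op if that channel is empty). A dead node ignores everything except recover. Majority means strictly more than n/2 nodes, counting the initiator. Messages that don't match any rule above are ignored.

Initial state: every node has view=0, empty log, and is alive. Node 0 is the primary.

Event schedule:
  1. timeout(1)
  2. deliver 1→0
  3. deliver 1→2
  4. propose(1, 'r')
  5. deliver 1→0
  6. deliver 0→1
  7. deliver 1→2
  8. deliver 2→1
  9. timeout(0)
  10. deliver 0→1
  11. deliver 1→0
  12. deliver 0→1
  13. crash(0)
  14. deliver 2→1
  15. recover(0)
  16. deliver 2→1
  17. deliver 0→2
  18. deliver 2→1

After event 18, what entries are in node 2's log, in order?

r

[1] timeout(1) → N1(prim v1 [-])
[2] deliver 1→0 → N0(back v1 [-])
[3] deliver 1→2 → N2(back v1 [-])
[4] propose(1,'r') → ∅
[5] deliver 1→0 → N0(back v1 [r])
[6] deliver 0→1 → N1(prim v1 [r])
[7] deliver 1→2 → N2(back v1 [r])
[8] deliver 2→1 → ∅
[9] timeout(0) → N0(back v2 [r])
[10] deliver 0→1 → N1(back v2 [r])
[11] deliver 1→0 → ∅
[12] deliver 0→1 → ∅
[13] crash(0) → N0(✗back v2 [r])
[14] deliver 2→1 → ∅
[15] recover(0) → N0(back v2 [r])
[16] deliver 2→1 → ∅
[17] deliver 0→2 → ∅
[18] deliver 2→1 → ∅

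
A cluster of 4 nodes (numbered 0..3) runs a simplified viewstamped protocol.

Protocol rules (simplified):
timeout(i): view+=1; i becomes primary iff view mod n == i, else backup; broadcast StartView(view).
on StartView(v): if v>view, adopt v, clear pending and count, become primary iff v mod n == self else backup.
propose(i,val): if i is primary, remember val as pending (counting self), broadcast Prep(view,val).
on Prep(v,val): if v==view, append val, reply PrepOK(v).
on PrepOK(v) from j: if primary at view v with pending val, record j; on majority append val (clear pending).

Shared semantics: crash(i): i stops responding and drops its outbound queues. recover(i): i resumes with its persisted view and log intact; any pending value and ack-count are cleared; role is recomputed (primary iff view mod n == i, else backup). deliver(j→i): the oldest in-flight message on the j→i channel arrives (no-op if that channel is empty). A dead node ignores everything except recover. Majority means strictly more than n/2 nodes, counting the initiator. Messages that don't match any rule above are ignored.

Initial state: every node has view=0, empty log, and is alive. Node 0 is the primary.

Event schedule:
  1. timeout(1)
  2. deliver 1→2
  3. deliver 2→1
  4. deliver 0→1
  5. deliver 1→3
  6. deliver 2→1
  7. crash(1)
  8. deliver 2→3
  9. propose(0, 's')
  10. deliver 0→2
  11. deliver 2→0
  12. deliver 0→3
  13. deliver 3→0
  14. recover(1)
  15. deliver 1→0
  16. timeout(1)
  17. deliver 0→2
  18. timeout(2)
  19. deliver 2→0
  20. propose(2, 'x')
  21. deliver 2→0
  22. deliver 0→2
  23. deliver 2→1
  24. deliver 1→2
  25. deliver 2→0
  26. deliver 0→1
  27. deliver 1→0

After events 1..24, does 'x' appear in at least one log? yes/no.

1. timeout(1):  <1:prim v1 ->
2. deliver 1→2:  <2:back v1 ->
3. deliver 2→1:  nop
4. deliver 0→1:  nop
5. deliver 1→3:  <3:back v1 ->
6. deliver 2→1:  nop
7. crash(1):  <1:✗prim v1 ->
8. deliver 2→3:  nop
9. propose(0,'s'):  nop
10. deliver 0→2:  nop
11. deliver 2→0:  nop
12. deliver 0→3:  nop
13. deliver 3→0:  nop
14. recover(1):  <1:prim v1 ->
15. deliver 1→0:  nop
16. timeout(1):  <1:back v2 ->
17. deliver 0→2:  nop
18. timeout(2):  <2:prim v2 ->
19. deliver 2→0:  <0:back v2 ->
20. propose(2,'x'):  nop
21. deliver 2→0:  <0:back v2 x>
22. deliver 0→2:  nop
23. deliver 2→1:  nop
24. deliver 1→2:  nop

yes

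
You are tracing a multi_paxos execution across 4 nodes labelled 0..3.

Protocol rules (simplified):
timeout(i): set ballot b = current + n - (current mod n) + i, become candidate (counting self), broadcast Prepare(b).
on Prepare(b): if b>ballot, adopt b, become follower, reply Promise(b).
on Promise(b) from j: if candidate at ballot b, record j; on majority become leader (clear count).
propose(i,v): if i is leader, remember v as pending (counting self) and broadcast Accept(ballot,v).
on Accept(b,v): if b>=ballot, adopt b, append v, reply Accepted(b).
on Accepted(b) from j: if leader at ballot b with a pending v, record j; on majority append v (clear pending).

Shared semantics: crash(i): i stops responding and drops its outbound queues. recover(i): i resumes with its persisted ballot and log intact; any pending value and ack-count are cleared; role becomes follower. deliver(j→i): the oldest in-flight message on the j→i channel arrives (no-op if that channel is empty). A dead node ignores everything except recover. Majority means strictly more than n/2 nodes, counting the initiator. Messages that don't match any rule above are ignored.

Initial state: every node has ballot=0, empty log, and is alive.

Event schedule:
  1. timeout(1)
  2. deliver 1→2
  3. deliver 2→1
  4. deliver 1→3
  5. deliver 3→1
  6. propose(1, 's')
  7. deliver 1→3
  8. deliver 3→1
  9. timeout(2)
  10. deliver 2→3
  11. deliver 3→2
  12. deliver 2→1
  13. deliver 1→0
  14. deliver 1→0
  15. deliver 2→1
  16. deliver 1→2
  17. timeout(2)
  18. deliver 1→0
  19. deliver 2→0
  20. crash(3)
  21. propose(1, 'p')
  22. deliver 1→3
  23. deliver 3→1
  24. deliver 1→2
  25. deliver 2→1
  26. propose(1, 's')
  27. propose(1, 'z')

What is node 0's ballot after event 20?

1. timeout(1):  <1:cand b5 ->
2. deliver 1→2:  <2:foll b5 ->
3. deliver 2→1:  nop
4. deliver 1→3:  <3:foll b5 ->
5. deliver 3→1:  <1:lead b5 ->
6. propose(1,'s'):  nop
7. deliver 1→3:  <3:foll b5 s>
8. deliver 3→1:  nop
9. timeout(2):  <2:cand b10 ->
10. deliver 2→3:  <3:foll b10 s>
11. deliver 3→2:  nop
12. deliver 2→1:  <1:foll b10 ->
13. deliver 1→0:  <0:foll b5 ->
14. deliver 1→0:  <0:foll b5 s>
15. deliver 2→1:  nop
16. deliver 1→2:  nop
17. timeout(2):  <2:cand b14 ->
18. deliver 1→0:  nop
19. deliver 2→0:  <0:foll b10 s>
20. crash(3):  <3:✗foll b10 s>

10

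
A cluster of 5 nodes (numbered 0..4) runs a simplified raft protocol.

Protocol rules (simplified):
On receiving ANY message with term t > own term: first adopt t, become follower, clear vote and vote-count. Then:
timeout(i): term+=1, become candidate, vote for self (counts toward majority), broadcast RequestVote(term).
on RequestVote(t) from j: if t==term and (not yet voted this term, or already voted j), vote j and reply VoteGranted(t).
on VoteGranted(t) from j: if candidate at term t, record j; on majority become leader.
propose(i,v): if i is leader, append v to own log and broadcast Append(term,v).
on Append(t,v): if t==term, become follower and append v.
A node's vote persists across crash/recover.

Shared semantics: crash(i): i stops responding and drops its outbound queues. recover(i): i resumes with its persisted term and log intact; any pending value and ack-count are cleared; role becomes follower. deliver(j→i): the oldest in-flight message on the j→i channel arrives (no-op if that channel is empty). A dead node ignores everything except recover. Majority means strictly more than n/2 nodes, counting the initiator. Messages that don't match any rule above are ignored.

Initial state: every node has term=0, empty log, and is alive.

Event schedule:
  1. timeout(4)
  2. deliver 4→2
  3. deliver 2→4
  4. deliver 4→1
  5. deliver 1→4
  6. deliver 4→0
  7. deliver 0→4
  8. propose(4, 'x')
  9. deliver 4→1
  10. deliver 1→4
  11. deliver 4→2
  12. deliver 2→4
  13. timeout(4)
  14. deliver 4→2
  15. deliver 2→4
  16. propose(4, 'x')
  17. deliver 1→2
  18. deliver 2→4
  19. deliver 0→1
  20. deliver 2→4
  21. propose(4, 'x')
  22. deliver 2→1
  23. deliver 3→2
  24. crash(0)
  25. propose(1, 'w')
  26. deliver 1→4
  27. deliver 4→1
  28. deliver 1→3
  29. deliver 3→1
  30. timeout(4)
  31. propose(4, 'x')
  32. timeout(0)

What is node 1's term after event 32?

2

e1 timeout(4): 4[cand,t=1,-]
e2 deliver 4→2: 2[foll,t=1,-]
e3 deliver 2→4: ·
e4 deliver 4→1: 1[foll,t=1,-]
e5 deliver 1→4: 4[lead,t=1,-]
e6 deliver 4→0: 0[foll,t=1,-]
e7 deliver 0→4: ·
e8 propose(4,'x'): 4[lead,t=1,x]
e9 deliver 4→1: 1[foll,t=1,x]
e10 deliver 1→4: ·
e11 deliver 4→2: 2[foll,t=1,x]
e12 deliver 2→4: ·
e13 timeout(4): 4[cand,t=2,x]
e14 deliver 4→2: 2[foll,t=2,x]
e15 deliver 2→4: ·
e16 propose(4,'x'): ·
e17 deliver 1→2: ·
e18 deliver 2→4: ·
e19 deliver 0→1: ·
e20 deliver 2→4: ·
e21 propose(4,'x'): ·
e22 deliver 2→1: ·
e23 deliver 3→2: ·
e24 crash(0): 0[✗foll,t=1,-]
e25 propose(1,'w'): ·
e26 deliver 1→4: ·
e27 deliver 4→1: 1[foll,t=2,x]
e28 deliver 1→3: ·
e29 deliver 3→1: ·
e30 timeout(4): 4[cand,t=3,x]
e31 propose(4,'x'): ·
e32 timeout(0): ·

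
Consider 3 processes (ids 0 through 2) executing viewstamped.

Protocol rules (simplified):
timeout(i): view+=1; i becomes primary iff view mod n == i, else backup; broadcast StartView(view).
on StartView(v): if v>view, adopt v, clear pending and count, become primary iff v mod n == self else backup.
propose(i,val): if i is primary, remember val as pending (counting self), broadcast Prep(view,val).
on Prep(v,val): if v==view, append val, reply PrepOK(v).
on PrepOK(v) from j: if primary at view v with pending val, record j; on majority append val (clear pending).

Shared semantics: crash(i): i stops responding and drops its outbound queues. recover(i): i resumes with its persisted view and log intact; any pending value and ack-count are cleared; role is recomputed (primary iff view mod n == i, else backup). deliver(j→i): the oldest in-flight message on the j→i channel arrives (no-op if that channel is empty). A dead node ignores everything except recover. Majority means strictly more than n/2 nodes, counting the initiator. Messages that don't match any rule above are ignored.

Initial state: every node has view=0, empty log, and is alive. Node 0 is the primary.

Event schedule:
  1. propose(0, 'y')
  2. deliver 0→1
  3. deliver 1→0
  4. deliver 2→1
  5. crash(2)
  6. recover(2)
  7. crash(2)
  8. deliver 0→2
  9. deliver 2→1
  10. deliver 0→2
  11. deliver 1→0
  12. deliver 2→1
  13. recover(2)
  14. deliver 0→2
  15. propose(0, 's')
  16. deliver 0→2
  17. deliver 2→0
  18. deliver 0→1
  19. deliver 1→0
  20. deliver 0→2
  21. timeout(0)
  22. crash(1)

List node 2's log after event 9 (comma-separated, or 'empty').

after 1 — propose(0,'y'): ·
after 2 — deliver 0→1: n1:back/v0/[y]
after 3 — deliver 1→0: n0:prim/v0/[y]
after 4 — deliver 2→1: ·
after 5 — crash(2): n2:✗back/v0/[-]
after 6 — recover(2): n2:back/v0/[-]
after 7 — crash(2): n2:✗back/v0/[-]
after 8 — deliver 0→2: ·
after 9 — deliver 2→1: ·

empty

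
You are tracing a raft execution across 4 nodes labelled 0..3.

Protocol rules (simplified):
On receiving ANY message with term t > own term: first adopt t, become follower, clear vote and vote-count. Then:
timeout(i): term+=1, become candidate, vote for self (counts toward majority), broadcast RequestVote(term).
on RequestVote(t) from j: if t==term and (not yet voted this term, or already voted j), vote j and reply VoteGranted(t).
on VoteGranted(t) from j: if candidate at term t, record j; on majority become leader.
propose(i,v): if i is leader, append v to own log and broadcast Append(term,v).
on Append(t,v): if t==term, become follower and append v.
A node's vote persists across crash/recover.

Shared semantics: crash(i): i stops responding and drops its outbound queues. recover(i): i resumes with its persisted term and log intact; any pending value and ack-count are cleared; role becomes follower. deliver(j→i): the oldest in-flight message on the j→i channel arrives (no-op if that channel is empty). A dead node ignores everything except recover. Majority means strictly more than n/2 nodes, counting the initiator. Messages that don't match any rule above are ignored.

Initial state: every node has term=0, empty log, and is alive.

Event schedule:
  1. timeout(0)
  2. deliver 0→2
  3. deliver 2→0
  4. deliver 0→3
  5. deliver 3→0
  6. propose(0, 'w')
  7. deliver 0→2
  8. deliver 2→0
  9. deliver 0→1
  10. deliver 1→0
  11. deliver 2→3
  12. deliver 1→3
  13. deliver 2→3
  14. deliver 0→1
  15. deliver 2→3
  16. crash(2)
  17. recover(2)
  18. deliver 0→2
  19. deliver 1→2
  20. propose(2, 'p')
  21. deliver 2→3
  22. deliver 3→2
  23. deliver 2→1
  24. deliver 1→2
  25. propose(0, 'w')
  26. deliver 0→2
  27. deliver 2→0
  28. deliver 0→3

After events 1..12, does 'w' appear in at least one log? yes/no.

step 1 timeout(0): 0={cand,t=1,log=-}
step 2 deliver 0→2: 2={foll,t=1,log=-}
step 3 deliver 2→0: —
step 4 deliver 0→3: 3={foll,t=1,log=-}
step 5 deliver 3→0: 0={lead,t=1,log=-}
step 6 propose(0,'w'): 0={lead,t=1,log=w}
step 7 deliver 0→2: 2={foll,t=1,log=w}
step 8 deliver 2→0: —
step 9 deliver 0→1: 1={foll,t=1,log=-}
step 10 deliver 1→0: —
step 11 deliver 2→3: —
step 12 deliver 1→3: —

yes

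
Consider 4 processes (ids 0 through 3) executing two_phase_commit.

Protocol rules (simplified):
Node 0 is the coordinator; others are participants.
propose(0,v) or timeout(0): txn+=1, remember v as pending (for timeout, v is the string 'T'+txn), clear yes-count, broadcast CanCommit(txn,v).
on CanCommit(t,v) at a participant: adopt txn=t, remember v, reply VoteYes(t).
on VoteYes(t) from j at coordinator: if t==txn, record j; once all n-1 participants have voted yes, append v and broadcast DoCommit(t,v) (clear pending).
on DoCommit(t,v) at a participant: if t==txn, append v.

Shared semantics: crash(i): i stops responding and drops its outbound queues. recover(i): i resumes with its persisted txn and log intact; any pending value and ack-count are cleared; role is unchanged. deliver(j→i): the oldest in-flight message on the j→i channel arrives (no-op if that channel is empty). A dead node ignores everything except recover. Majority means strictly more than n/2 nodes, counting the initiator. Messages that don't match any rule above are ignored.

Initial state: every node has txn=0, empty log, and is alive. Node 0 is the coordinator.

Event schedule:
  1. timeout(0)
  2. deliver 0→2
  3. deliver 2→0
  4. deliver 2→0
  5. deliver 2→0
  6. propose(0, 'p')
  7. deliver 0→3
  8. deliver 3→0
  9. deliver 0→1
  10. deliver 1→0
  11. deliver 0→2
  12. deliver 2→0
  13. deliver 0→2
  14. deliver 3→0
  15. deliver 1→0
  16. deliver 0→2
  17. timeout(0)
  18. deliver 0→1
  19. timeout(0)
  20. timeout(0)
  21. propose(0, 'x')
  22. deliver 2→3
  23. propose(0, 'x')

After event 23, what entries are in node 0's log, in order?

e1 timeout(0): 0[coor,t=1,-]
e2 deliver 0→2: 2[part,t=1,-]
e3 deliver 2→0: ·
e4 deliver 2→0: ·
e5 deliver 2→0: ·
e6 propose(0,'p'): 0[coor,t=2,-]
e7 deliver 0→3: 3[part,t=1,-]
e8 deliver 3→0: ·
e9 deliver 0→1: 1[part,t=1,-]
e10 deliver 1→0: ·
e11 deliver 0→2: 2[part,t=2,-]
e12 deliver 2→0: ·
e13 deliver 0→2: ·
e14 deliver 3→0: ·
e15 deliver 1→0: ·
e16 deliver 0→2: ·
e17 timeout(0): 0[coor,t=3,-]
e18 deliver 0→1: 1[part,t=2,-]
e19 timeout(0): 0[coor,t=4,-]
e20 timeout(0): 0[coor,t=5,-]
e21 propose(0,'x'): 0[coor,t=6,-]
e22 deliver 2→3: ·
e23 propose(0,'x'): 0[coor,t=7,-]

empty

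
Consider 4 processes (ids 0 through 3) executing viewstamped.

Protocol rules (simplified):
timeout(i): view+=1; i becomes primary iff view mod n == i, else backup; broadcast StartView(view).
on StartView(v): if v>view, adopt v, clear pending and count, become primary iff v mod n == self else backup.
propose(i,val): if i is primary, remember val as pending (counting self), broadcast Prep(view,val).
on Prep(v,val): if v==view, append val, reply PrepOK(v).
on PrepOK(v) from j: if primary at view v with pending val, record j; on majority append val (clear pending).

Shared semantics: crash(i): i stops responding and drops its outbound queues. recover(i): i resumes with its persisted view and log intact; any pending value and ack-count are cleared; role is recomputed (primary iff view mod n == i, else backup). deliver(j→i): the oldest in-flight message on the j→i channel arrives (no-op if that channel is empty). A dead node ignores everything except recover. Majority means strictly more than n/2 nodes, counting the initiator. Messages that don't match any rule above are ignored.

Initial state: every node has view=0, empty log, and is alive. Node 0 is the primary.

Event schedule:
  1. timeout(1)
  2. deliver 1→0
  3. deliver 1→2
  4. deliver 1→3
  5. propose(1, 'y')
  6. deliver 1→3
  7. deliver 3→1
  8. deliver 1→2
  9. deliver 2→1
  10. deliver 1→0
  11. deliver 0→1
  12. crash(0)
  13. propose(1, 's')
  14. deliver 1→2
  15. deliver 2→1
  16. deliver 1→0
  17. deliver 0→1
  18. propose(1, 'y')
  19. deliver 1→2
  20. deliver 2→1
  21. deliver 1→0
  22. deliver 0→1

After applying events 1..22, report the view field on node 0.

1

after 1 — timeout(1): n1:prim/v1/[-]
after 2 — deliver 1→0: n0:back/v1/[-]
after 3 — deliver 1→2: n2:back/v1/[-]
after 4 — deliver 1→3: n3:back/v1/[-]
after 5 — propose(1,'y'): ·
after 6 — deliver 1→3: n3:back/v1/[y]
after 7 — deliver 3→1: ·
after 8 — deliver 1→2: n2:back/v1/[y]
after 9 — deliver 2→1: n1:prim/v1/[y]
after 10 — deliver 1→0: n0:back/v1/[y]
after 11 — deliver 0→1: ·
after 12 — crash(0): n0:✗back/v1/[y]
after 13 — propose(1,'s'): ·
after 14 — deliver 1→2: n2:back/v1/[y,s]
after 15 — deliver 2→1: ·
after 16 — deliver 1→0: ·
after 17 — deliver 0→1: ·
after 18 — propose(1,'y'): ·
after 19 — deliver 1→2: n2:back/v1/[y,s,y]
after 20 — deliver 2→1: ·
after 21 — deliver 1→0: ·
after 22 — deliver 0→1: ·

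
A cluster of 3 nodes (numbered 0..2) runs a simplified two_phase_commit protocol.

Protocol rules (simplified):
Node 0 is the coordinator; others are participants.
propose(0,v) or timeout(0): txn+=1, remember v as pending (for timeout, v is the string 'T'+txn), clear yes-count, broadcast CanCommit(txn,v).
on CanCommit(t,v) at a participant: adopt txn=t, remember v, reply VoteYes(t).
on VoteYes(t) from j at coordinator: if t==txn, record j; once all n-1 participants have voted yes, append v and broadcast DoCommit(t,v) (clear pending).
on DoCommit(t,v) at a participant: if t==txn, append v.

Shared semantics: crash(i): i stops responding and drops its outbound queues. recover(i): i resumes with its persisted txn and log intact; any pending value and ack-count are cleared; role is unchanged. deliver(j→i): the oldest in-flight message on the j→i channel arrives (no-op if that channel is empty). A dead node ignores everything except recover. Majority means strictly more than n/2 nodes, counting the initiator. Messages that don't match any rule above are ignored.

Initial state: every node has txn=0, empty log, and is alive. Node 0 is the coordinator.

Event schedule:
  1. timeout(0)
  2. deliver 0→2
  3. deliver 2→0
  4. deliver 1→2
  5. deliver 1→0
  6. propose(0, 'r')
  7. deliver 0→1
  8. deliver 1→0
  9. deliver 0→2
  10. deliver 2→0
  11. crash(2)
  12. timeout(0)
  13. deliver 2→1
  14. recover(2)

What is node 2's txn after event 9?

step 1 timeout(0): 0={coor,t=1,log=-}
step 2 deliver 0→2: 2={part,t=1,log=-}
step 3 deliver 2→0: —
step 4 deliver 1→2: —
step 5 deliver 1→0: —
step 6 propose(0,'r'): 0={coor,t=2,log=-}
step 7 deliver 0→1: 1={part,t=1,log=-}
step 8 deliver 1→0: —
step 9 deliver 0→2: 2={part,t=2,log=-}

2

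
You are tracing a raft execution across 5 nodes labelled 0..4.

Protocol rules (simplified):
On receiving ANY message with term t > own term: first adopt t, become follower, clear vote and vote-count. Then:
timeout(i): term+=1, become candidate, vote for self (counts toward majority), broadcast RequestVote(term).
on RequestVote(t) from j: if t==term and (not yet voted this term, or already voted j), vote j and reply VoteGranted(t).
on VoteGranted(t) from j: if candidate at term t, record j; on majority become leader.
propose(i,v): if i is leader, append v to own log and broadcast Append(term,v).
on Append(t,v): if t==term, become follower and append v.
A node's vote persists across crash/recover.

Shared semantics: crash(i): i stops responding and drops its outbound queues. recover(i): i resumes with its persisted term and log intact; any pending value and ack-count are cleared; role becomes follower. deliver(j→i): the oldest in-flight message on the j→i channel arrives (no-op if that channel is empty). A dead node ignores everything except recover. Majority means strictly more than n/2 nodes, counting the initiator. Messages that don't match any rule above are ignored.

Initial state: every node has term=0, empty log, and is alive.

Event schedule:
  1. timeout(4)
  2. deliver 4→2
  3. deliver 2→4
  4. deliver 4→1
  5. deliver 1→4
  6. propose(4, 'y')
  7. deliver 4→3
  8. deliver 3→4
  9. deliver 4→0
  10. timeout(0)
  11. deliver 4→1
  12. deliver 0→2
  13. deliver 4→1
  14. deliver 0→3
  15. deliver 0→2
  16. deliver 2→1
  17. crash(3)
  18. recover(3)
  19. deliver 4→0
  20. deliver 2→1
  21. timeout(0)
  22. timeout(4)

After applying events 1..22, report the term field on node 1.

[1] timeout(4) → N4(cand t1 [-])
[2] deliver 4→2 → N2(foll t1 [-])
[3] deliver 2→4 → ∅
[4] deliver 4→1 → N1(foll t1 [-])
[5] deliver 1→4 → N4(lead t1 [-])
[6] propose(4,'y') → N4(lead t1 [y])
[7] deliver 4→3 → N3(foll t1 [-])
[8] deliver 3→4 → ∅
[9] deliver 4→0 → N0(foll t1 [-])
[10] timeout(0) → N0(cand t2 [-])
[11] deliver 4→1 → N1(foll t1 [y])
[12] deliver 0→2 → N2(foll t2 [-])
[13] deliver 4→1 → ∅
[14] deliver 0→3 → N3(foll t2 [-])
[15] deliver 0→2 → ∅
[16] deliver 2→1 → ∅
[17] crash(3) → N3(✗foll t2 [-])
[18] recover(3) → N3(foll t2 [-])
[19] deliver 4→0 → ∅
[20] deliver 2→1 → ∅
[21] timeout(0) → N0(cand t3 [-])
[22] timeout(4) → N4(cand t2 [y])

1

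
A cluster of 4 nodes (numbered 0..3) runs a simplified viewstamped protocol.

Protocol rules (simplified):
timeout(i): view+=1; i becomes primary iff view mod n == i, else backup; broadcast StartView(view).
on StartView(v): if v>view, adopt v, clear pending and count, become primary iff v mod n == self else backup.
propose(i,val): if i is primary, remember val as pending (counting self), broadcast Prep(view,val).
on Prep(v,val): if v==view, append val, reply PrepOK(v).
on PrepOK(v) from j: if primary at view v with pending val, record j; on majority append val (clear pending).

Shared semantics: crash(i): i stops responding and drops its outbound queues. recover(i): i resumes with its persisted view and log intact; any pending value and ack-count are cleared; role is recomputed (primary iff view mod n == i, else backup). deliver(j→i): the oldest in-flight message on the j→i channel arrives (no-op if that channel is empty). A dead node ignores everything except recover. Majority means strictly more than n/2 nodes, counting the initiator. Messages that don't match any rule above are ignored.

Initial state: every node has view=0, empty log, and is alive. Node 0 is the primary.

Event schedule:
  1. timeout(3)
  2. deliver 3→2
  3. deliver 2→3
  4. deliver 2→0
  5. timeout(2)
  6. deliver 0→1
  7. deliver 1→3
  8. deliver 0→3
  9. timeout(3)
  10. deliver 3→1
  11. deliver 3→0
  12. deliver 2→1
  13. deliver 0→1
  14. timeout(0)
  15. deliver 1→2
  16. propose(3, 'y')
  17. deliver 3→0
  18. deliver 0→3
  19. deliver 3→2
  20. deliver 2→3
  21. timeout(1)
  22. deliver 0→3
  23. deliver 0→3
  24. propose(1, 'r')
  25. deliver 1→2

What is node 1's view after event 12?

step 1 timeout(3): 3={back,v=1,log=-}
step 2 deliver 3→2: 2={back,v=1,log=-}
step 3 deliver 2→3: —
step 4 deliver 2→0: —
step 5 timeout(2): 2={prim,v=2,log=-}
step 6 deliver 0→1: —
step 7 deliver 1→3: —
step 8 deliver 0→3: —
step 9 timeout(3): 3={back,v=2,log=-}
step 10 deliver 3→1: 1={prim,v=1,log=-}
step 11 deliver 3→0: 0={back,v=1,log=-}
step 12 deliver 2→1: 1={back,v=2,log=-}

2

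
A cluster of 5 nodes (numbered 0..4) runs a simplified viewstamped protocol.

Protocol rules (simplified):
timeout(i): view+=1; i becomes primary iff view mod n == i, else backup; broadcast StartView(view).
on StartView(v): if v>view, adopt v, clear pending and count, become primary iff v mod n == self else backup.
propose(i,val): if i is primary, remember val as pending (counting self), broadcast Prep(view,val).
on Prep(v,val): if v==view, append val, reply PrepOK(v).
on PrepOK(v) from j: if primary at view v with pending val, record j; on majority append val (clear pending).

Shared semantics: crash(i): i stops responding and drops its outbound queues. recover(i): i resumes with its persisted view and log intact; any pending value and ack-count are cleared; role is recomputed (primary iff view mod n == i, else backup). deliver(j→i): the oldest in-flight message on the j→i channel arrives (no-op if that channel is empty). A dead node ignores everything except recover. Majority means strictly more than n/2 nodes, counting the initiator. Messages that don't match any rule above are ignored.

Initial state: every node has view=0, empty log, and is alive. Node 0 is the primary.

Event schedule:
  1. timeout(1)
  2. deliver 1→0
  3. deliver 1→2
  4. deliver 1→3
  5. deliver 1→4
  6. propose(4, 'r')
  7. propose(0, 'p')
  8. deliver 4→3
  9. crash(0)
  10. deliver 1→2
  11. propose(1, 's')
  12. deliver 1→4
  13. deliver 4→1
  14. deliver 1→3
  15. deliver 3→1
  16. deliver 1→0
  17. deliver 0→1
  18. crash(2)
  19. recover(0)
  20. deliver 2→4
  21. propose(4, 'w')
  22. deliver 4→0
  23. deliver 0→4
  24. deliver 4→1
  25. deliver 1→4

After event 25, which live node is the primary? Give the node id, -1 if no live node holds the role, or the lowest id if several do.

[1] timeout(1) → N1(prim v1 [-])
[2] deliver 1→0 → N0(back v1 [-])
[3] deliver 1→2 → N2(back v1 [-])
[4] deliver 1→3 → N3(back v1 [-])
[5] deliver 1→4 → N4(back v1 [-])
[6] propose(4,'r') → ∅
[7] propose(0,'p') → ∅
[8] deliver 4→3 → ∅
[9] crash(0) → N0(✗back v1 [-])
[10] deliver 1→2 → ∅
[11] propose(1,'s') → ∅
[12] deliver 1→4 → N4(back v1 [s])
[13] deliver 4→1 → ∅
[14] deliver 1→3 → N3(back v1 [s])
[15] deliver 3→1 → N1(prim v1 [s])
[16] deliver 1→0 → ∅
[17] deliver 0→1 → ∅
[18] crash(2) → N2(✗back v1 [-])
[19] recover(0) → N0(back v1 [-])
[20] deliver 2→4 → ∅
[21] propose(4,'w') → ∅
[22] deliver 4→0 → ∅
[23] deliver 0→4 → ∅
[24] deliver 4→1 → ∅
[25] deliver 1→4 → ∅

1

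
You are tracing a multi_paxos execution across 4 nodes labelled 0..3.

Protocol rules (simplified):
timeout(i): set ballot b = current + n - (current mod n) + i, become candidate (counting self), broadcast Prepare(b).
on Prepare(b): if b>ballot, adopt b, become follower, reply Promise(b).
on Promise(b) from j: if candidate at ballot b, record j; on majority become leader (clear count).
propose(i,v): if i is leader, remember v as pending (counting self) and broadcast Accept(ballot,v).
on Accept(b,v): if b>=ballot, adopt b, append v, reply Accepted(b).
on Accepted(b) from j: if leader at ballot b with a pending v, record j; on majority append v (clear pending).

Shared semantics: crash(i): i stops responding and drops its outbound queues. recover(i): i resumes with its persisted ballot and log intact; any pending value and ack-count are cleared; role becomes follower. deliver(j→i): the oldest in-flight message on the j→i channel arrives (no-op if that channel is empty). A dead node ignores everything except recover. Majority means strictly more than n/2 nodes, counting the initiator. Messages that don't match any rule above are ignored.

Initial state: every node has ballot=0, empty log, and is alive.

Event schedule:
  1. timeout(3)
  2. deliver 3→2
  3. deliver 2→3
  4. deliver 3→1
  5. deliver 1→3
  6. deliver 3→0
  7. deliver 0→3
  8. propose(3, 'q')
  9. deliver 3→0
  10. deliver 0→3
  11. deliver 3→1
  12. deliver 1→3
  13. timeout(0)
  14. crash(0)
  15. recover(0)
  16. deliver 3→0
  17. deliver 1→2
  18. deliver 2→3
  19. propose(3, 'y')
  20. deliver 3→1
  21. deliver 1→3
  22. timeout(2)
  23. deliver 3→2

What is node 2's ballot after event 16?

7

step 1 timeout(3): 3={cand,b=7,log=-}
step 2 deliver 3→2: 2={foll,b=7,log=-}
step 3 deliver 2→3: —
step 4 deliver 3→1: 1={foll,b=7,log=-}
step 5 deliver 1→3: 3={lead,b=7,log=-}
step 6 deliver 3→0: 0={foll,b=7,log=-}
step 7 deliver 0→3: —
step 8 propose(3,'q'): —
step 9 deliver 3→0: 0={foll,b=7,log=q}
step 10 deliver 0→3: —
step 11 deliver 3→1: 1={foll,b=7,log=q}
step 12 deliver 1→3: 3={lead,b=7,log=q}
step 13 timeout(0): 0={cand,b=8,log=q}
step 14 crash(0): 0={✗cand,b=8,log=q}
step 15 recover(0): 0={foll,b=8,log=q}
step 16 deliver 3→0: —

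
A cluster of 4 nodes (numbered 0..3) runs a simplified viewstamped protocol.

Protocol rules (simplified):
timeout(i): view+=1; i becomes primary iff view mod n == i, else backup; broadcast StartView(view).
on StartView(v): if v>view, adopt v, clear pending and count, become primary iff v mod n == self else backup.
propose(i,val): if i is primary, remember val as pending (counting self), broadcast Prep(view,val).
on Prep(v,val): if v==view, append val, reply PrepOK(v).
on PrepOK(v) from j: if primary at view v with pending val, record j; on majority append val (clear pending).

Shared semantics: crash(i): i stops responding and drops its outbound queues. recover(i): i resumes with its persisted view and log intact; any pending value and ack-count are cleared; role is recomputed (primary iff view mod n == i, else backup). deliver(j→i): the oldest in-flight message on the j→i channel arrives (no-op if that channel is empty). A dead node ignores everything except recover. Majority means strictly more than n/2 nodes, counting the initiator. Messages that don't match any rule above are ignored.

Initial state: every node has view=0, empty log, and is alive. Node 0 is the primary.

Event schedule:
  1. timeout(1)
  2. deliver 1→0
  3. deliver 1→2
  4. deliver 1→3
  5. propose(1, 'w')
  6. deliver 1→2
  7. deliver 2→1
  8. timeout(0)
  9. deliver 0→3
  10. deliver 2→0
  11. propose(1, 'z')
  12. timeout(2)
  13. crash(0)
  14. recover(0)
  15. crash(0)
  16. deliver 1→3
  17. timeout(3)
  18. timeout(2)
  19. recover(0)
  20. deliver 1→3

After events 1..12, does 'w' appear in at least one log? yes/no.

yes

step 1 timeout(1): 1={prim,v=1,log=-}
step 2 deliver 1→0: 0={back,v=1,log=-}
step 3 deliver 1→2: 2={back,v=1,log=-}
step 4 deliver 1→3: 3={back,v=1,log=-}
step 5 propose(1,'w'): —
step 6 deliver 1→2: 2={back,v=1,log=w}
step 7 deliver 2→1: —
step 8 timeout(0): 0={back,v=2,log=-}
step 9 deliver 0→3: 3={back,v=2,log=-}
step 10 deliver 2→0: —
step 11 propose(1,'z'): —
step 12 timeout(2): 2={prim,v=2,log=w}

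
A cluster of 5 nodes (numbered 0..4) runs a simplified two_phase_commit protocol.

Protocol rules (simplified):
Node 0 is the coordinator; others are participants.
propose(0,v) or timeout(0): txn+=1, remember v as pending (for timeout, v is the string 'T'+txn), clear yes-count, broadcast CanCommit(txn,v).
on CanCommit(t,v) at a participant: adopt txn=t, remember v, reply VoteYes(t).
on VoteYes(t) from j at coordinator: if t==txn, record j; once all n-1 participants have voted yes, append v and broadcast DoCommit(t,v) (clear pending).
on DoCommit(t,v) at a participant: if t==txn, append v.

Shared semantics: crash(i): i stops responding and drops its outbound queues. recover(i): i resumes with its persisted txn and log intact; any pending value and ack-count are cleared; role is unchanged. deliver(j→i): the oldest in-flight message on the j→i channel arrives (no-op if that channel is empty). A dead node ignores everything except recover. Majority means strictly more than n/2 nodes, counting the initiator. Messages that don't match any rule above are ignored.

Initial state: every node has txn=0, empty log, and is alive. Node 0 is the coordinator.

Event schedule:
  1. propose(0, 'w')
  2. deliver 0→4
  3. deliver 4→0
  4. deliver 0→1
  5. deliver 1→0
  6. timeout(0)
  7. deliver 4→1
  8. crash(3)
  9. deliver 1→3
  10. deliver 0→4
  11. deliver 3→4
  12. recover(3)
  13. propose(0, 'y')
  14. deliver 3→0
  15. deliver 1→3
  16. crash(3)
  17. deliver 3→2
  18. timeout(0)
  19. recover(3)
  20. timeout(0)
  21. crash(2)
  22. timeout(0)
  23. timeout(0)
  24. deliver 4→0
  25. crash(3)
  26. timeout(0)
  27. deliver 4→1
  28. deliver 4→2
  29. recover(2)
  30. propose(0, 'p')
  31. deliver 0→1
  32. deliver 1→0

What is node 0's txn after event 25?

after 1 — propose(0,'w'): n0:coor/t1/[-]
after 2 — deliver 0→4: n4:part/t1/[-]
after 3 — deliver 4→0: ·
after 4 — deliver 0→1: n1:part/t1/[-]
after 5 — deliver 1→0: ·
after 6 — timeout(0): n0:coor/t2/[-]
after 7 — deliver 4→1: ·
after 8 — crash(3): n3:✗part/t0/[-]
after 9 — deliver 1→3: ·
after 10 — deliver 0→4: n4:part/t2/[-]
after 11 — deliver 3→4: ·
after 12 — recover(3): n3:part/t0/[-]
after 13 — propose(0,'y'): n0:coor/t3/[-]
after 14 — deliver 3→0: ·
after 15 — deliver 1→3: ·
after 16 — crash(3): n3:✗part/t0/[-]
after 17 — deliver 3→2: ·
after 18 — timeout(0): n0:coor/t4/[-]
after 19 — recover(3): n3:part/t0/[-]
after 20 — timeout(0): n0:coor/t5/[-]
after 21 — crash(2): n2:✗part/t0/[-]
after 22 — timeout(0): n0:coor/t6/[-]
after 23 — timeout(0): n0:coor/t7/[-]
after 24 — deliver 4→0: ·
after 25 — crash(3): n3:✗part/t0/[-]

7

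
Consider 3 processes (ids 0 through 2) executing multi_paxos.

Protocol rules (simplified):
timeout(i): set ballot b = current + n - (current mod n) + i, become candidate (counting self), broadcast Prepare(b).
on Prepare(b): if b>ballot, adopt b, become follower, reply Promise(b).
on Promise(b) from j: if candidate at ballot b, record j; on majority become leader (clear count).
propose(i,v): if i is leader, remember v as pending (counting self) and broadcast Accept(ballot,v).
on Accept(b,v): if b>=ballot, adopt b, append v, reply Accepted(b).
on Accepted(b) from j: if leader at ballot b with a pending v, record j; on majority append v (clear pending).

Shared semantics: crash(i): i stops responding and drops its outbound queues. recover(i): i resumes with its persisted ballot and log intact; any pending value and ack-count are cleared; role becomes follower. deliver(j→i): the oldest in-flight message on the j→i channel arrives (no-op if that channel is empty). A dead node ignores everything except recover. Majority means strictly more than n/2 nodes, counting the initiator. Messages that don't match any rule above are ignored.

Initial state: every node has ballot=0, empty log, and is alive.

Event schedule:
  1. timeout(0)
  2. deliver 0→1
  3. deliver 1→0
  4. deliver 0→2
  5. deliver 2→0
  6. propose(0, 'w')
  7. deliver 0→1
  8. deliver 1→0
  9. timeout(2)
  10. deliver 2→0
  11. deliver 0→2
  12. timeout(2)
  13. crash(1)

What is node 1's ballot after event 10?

after 1 — timeout(0): n0:cand/b3/[-]
after 2 — deliver 0→1: n1:foll/b3/[-]
after 3 — deliver 1→0: n0:lead/b3/[-]
after 4 — deliver 0→2: n2:foll/b3/[-]
after 5 — deliver 2→0: ·
after 6 — propose(0,'w'): ·
after 7 — deliver 0→1: n1:foll/b3/[w]
after 8 — deliver 1→0: n0:lead/b3/[w]
after 9 — timeout(2): n2:cand/b8/[-]
after 10 — deliver 2→0: n0:foll/b8/[w]

3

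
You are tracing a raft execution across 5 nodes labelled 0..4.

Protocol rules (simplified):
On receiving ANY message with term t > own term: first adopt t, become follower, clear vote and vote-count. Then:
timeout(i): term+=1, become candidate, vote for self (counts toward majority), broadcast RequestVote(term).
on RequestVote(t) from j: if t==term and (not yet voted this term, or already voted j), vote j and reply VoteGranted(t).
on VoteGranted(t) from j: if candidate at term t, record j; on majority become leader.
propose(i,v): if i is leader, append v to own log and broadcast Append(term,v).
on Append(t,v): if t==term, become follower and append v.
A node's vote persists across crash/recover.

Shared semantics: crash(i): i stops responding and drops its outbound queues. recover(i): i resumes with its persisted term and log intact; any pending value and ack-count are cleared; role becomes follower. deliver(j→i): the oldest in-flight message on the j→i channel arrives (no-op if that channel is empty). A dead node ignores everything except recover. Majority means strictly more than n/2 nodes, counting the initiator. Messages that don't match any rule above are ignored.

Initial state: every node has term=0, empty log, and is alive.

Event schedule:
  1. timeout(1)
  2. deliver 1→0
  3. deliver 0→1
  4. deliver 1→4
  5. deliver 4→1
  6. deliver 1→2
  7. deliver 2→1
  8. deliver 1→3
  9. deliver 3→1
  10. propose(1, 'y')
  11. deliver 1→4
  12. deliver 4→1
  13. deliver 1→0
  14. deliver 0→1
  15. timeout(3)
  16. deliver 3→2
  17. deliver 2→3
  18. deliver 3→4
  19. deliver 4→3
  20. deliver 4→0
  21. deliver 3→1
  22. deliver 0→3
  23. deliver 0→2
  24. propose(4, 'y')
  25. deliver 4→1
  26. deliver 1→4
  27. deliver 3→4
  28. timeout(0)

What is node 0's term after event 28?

2

1. timeout(1):  <1:cand t1 ->
2. deliver 1→0:  <0:foll t1 ->
3. deliver 0→1:  nop
4. deliver 1→4:  <4:foll t1 ->
5. deliver 4→1:  <1:lead t1 ->
6. deliver 1→2:  <2:foll t1 ->
7. deliver 2→1:  nop
8. deliver 1→3:  <3:foll t1 ->
9. deliver 3→1:  nop
10. propose(1,'y'):  <1:lead t1 y>
11. deliver 1→4:  <4:foll t1 y>
12. deliver 4→1:  nop
13. deliver 1→0:  <0:foll t1 y>
14. deliver 0→1:  nop
15. timeout(3):  <3:cand t2 ->
16. deliver 3→2:  <2:foll t2 ->
17. deliver 2→3:  nop
18. deliver 3→4:  <4:foll t2 y>
19. deliver 4→3:  <3:lead t2 ->
20. deliver 4→0:  nop
21. deliver 3→1:  <1:foll t2 y>
22. deliver 0→3:  nop
23. deliver 0→2:  nop
24. propose(4,'y'):  nop
25. deliver 4→1:  nop
26. deliver 1→4:  nop
27. deliver 3→4:  nop
28. timeout(0):  <0:cand t2 y>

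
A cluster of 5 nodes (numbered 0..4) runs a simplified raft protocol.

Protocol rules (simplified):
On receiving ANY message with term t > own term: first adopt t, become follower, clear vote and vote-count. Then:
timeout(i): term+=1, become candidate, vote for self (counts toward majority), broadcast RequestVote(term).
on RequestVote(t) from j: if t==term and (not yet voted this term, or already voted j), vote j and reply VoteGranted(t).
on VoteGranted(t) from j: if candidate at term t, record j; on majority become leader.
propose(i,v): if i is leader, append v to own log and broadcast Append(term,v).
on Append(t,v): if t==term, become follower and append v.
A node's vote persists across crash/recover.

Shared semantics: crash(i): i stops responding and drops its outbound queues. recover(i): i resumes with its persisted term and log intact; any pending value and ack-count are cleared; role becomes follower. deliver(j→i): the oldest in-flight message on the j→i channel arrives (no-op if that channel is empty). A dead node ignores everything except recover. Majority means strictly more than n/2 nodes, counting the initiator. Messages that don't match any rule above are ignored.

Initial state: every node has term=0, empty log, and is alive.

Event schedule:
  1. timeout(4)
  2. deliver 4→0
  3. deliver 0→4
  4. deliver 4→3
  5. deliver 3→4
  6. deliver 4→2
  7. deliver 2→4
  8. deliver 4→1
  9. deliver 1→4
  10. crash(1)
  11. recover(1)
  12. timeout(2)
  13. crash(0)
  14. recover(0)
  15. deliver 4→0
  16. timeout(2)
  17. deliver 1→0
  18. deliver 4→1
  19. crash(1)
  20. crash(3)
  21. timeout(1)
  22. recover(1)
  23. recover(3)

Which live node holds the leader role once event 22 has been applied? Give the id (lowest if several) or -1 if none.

4

[1] timeout(4) → N4(cand t1 [-])
[2] deliver 4→0 → N0(foll t1 [-])
[3] deliver 0→4 → ∅
[4] deliver 4→3 → N3(foll t1 [-])
[5] deliver 3→4 → N4(lead t1 [-])
[6] deliver 4→2 → N2(foll t1 [-])
[7] deliver 2→4 → ∅
[8] deliver 4→1 → N1(foll t1 [-])
[9] deliver 1→4 → ∅
[10] crash(1) → N1(✗foll t1 [-])
[11] recover(1) → N1(foll t1 [-])
[12] timeout(2) → N2(cand t2 [-])
[13] crash(0) → N0(✗foll t1 [-])
[14] recover(0) → N0(foll t1 [-])
[15] deliver 4→0 → ∅
[16] timeout(2) → N2(cand t3 [-])
[17] deliver 1→0 → ∅
[18] deliver 4→1 → ∅
[19] crash(1) → N1(✗foll t1 [-])
[20] crash(3) → N3(✗foll t1 [-])
[21] timeout(1) → ∅
[22] recover(1) → N1(foll t1 [-])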